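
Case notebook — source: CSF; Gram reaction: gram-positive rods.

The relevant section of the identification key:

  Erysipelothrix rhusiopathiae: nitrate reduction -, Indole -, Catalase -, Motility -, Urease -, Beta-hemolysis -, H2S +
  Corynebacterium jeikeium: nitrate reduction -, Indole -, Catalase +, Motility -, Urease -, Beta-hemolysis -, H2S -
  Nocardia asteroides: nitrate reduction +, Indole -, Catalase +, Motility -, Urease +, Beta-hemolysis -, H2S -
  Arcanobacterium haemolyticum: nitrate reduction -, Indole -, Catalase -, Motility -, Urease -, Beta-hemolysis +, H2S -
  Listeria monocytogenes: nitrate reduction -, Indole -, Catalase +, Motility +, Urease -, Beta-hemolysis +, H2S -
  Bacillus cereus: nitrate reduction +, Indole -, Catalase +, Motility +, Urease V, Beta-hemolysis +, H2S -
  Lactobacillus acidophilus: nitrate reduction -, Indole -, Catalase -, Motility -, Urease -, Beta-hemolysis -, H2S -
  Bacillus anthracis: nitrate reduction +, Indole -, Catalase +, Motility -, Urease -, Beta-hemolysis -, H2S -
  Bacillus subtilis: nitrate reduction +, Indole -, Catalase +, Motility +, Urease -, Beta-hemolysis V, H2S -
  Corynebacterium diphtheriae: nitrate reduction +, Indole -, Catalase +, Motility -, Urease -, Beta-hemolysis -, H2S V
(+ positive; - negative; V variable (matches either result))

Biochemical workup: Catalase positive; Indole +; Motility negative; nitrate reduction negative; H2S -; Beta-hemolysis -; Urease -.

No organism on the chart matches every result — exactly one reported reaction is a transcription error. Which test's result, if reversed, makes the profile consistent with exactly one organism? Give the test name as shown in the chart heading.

As reported, no row in the chart matches all 7 reactions.
Reversing Beta-hemolysis → still no organism matches.
Reversing Catalase → still no organism matches.
Reversing Urease → still no organism matches.
Reversing H2S → still no organism matches.
Reversing nitrate reduction → still no organism matches.
Reversing Motility → still no organism matches.
Reversing Indole (to -) → unique match: Corynebacterium jeikeium.

Indole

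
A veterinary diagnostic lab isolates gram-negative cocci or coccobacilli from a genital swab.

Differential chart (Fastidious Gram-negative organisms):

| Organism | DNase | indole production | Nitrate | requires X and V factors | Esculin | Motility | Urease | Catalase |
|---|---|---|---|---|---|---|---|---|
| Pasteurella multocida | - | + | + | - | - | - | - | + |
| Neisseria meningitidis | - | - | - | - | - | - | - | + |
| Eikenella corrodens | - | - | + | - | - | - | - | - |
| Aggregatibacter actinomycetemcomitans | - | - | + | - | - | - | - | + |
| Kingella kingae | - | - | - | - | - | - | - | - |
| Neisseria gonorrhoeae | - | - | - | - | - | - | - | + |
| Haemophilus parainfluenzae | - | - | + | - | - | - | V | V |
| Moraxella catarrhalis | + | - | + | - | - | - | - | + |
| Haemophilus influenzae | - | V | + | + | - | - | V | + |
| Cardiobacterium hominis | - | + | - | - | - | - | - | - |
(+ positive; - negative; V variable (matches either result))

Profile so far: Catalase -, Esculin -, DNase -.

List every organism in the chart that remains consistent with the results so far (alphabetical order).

Cardiobacterium hominis, Eikenella corrodens, Haemophilus parainfluenzae, Kingella kingae

DNase -: excludes Moraxella catarrhalis — 9 left.
Catalase -: excludes 5 organisms — 4 left.
Esculin -: all 4 remaining candidates are consistent.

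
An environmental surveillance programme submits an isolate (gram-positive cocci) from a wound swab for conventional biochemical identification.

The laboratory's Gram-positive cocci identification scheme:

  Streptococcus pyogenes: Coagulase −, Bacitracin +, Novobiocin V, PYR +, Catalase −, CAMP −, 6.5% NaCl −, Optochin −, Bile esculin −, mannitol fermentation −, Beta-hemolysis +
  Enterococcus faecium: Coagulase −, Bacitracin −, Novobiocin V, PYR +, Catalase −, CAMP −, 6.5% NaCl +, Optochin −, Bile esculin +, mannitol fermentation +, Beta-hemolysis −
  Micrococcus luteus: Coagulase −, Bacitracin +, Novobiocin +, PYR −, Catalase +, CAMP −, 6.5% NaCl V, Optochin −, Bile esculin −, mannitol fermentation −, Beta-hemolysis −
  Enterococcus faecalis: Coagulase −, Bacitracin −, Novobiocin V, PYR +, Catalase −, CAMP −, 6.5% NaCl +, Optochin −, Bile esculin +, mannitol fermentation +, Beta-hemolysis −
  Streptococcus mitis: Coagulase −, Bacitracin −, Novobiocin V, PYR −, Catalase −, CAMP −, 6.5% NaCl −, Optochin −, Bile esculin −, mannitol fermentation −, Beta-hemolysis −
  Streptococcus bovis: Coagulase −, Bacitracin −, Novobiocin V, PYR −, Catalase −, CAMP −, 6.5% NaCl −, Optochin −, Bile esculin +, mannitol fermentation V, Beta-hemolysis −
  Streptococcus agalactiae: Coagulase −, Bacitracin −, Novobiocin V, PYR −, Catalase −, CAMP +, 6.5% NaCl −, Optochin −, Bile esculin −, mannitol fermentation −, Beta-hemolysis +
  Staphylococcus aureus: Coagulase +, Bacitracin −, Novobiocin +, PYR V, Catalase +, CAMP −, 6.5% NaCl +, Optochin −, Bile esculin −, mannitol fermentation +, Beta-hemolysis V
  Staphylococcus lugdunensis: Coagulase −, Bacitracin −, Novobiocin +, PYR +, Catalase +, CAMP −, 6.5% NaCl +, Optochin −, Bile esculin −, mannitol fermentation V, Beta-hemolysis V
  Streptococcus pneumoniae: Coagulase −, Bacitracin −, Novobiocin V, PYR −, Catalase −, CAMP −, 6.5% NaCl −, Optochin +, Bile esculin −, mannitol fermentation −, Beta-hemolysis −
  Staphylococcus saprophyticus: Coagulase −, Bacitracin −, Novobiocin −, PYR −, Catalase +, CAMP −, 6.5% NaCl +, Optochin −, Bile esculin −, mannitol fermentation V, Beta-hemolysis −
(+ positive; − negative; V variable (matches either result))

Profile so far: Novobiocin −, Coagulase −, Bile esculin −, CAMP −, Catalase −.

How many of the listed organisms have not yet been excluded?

Novobiocin −: excludes Micrococcus luteus, Staphylococcus aureus, Staphylococcus lugdunensis — 8 left.
Coagulase −: all 8 remaining candidates are consistent.
Catalase −: excludes Staphylococcus saprophyticus — 7 left.
CAMP −: excludes Streptococcus agalactiae — 6 left.
Bile esculin −: excludes Enterococcus faecium, Enterococcus faecalis, Streptococcus bovis — 3 left.
Still consistent: Streptococcus mitis, Streptococcus pneumoniae, Streptococcus pyogenes.

3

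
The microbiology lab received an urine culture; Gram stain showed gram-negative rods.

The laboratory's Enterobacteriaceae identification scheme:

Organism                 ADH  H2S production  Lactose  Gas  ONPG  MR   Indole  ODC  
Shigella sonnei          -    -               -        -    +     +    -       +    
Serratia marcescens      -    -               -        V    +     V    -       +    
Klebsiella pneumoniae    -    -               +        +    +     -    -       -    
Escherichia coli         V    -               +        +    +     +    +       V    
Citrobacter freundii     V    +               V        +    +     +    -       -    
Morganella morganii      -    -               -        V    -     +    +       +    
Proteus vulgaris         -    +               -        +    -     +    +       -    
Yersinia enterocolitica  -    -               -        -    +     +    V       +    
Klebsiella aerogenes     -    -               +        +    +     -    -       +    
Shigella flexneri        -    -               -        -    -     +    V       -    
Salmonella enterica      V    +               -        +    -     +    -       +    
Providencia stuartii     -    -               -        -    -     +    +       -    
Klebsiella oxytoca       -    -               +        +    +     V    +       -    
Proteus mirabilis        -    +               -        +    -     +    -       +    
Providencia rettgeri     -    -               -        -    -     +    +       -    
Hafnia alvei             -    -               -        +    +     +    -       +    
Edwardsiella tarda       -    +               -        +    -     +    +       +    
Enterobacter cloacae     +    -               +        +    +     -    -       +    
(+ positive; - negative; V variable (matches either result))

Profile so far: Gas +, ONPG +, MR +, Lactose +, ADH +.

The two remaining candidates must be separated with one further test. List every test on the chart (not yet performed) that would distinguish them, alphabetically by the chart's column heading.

H2S production, Indole

ONPG +: excludes 8 organisms — 10 left.
Lactose +: excludes Shigella sonnei, Serratia marcescens, Yersinia enterocolitica, Hafnia alvei — 6 left.
MR +: excludes Klebsiella pneumoniae, Klebsiella aerogenes, Enterobacter cloacae — 3 left.
Gas +: all 3 remaining candidates are consistent.
ADH +: excludes Klebsiella oxytoca — 2 left.
Two candidates remain: Citrobacter freundii and Escherichia coli.
  H2S production: Citrobacter freundii +, Escherichia coli - — discriminates.
  Indole: Citrobacter freundii -, Escherichia coli + — discriminates.
  ODC: - vs V — variable for at least one, does not separate.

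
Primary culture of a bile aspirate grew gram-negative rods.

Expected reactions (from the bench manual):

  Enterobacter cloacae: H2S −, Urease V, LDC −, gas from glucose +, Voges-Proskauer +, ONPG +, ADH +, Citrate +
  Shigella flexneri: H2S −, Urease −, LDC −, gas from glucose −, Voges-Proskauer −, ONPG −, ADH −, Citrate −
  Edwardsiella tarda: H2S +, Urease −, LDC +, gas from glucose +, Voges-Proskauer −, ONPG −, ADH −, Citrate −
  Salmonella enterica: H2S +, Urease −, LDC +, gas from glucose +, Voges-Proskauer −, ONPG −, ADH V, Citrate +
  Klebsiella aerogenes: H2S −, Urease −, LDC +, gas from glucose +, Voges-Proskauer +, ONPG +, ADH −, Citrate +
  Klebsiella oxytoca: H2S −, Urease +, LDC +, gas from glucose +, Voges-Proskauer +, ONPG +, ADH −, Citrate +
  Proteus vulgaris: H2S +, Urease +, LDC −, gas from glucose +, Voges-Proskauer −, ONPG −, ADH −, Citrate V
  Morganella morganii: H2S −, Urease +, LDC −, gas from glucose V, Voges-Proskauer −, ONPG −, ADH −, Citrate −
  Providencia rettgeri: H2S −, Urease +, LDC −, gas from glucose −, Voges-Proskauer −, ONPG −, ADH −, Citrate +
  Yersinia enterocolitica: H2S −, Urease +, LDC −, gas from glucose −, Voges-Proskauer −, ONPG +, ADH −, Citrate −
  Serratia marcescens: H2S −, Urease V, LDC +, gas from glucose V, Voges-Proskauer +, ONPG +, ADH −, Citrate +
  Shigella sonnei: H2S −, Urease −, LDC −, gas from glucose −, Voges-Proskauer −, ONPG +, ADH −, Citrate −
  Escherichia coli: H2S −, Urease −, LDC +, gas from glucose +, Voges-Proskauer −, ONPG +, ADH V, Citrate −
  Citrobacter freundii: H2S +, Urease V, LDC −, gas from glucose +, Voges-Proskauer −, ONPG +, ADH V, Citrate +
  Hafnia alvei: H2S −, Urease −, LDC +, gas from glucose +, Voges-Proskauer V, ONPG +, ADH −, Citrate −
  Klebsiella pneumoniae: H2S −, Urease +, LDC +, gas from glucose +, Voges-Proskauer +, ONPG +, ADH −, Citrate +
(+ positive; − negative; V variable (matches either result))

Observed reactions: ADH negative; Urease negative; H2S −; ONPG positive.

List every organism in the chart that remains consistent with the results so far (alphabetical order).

Escherichia coli, Hafnia alvei, Klebsiella aerogenes, Serratia marcescens, Shigella sonnei

H2S −: excludes Edwardsiella tarda, Salmonella enterica, Proteus vulgaris, Citrobacter freundii — 12 left.
ONPG +: excludes Shigella flexneri, Morganella morganii, Providencia rettgeri — 9 left.
ADH −: excludes Enterobacter cloacae — 8 left.
Urease −: excludes Klebsiella oxytoca, Yersinia enterocolitica, Klebsiella pneumoniae — 5 left.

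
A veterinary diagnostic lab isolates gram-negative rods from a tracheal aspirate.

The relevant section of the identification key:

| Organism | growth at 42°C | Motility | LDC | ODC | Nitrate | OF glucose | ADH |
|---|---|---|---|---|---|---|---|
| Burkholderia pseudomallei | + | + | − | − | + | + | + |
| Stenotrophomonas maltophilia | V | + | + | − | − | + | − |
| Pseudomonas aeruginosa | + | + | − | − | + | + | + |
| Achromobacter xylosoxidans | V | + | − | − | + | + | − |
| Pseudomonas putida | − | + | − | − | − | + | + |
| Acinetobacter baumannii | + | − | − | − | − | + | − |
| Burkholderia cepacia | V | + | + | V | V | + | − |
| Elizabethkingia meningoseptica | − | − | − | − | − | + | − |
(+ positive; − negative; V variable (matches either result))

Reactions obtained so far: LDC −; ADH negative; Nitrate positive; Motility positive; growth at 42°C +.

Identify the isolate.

Achromobacter xylosoxidans

Nitrate +: excludes Stenotrophomonas maltophilia, Pseudomonas putida, Acinetobacter baumannii, Elizabethkingia meningoseptica — 4 left.
LDC −: excludes Burkholderia cepacia — 3 left.
ADH −: excludes Burkholderia pseudomallei, Pseudomonas aeruginosa — 1 left.
Motility +: the one remaining candidate is consistent.
growth at 42°C +: the one remaining candidate is consistent.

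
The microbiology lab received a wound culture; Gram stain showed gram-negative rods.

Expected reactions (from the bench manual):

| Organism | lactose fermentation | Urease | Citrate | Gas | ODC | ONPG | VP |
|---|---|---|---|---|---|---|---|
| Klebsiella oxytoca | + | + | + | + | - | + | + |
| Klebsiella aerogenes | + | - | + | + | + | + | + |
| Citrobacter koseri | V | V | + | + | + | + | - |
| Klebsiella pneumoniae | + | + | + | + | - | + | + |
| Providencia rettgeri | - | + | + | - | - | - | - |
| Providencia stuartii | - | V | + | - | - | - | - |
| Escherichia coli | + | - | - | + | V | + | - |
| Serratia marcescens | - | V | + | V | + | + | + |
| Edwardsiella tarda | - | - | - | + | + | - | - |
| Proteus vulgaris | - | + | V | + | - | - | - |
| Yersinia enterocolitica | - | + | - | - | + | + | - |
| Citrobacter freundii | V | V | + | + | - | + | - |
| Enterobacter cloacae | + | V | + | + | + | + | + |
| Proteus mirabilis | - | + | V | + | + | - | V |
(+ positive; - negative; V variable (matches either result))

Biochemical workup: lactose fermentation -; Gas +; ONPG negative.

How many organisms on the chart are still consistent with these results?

lactose fermentation -: excludes 5 organisms — 9 left.
ONPG -: excludes Citrobacter koseri, Serratia marcescens, Yersinia enterocolitica, Citrobacter freundii — 5 left.
Gas +: excludes Providencia rettgeri, Providencia stuartii — 3 left.
Still consistent: Edwardsiella tarda, Proteus mirabilis, Proteus vulgaris.

3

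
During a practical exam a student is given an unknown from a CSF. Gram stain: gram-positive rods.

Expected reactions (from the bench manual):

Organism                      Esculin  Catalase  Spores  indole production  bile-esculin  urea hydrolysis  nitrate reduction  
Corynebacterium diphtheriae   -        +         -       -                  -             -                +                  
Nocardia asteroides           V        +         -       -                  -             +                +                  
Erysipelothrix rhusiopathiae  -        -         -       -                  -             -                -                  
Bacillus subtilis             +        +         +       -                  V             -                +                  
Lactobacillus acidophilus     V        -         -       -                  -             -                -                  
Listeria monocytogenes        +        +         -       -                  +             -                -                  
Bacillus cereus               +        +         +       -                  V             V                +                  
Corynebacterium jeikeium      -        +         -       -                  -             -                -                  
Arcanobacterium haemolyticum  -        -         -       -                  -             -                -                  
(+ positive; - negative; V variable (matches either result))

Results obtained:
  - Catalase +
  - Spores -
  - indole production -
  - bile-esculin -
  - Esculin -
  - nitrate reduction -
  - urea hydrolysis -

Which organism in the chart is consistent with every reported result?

Corynebacterium jeikeium

indole production -: all 9 remaining candidates are consistent.
Esculin -: excludes Bacillus subtilis, Listeria monocytogenes, Bacillus cereus — 6 left.
bile-esculin -: all 6 remaining candidates are consistent.
Catalase +: excludes Erysipelothrix rhusiopathiae, Lactobacillus acidophilus, Arcanobacterium haemolyticum — 3 left.
urea hydrolysis -: excludes Nocardia asteroides — 2 left.
nitrate reduction -: excludes Corynebacterium diphtheriae — 1 left.
Spores -: the one remaining candidate is consistent.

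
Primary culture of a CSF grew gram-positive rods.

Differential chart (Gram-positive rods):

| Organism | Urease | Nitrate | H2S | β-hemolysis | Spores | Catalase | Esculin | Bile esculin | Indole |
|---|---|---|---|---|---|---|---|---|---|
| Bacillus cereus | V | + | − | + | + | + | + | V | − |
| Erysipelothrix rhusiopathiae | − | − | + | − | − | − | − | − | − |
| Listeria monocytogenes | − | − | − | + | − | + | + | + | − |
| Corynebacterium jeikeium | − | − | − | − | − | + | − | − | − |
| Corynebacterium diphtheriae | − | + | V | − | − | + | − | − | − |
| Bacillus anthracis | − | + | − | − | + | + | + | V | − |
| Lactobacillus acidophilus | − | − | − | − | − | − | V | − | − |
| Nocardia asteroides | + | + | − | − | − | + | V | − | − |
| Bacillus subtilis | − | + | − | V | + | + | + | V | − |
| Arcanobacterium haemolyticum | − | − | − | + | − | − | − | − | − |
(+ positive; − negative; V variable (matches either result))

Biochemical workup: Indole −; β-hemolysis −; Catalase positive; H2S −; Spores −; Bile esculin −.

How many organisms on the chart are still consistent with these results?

Bile esculin −: excludes Listeria monocytogenes — 9 left.
Indole −: all 9 remaining candidates are consistent.
β-hemolysis −: excludes Bacillus cereus, Arcanobacterium haemolyticum — 7 left.
Catalase +: excludes Erysipelothrix rhusiopathiae, Lactobacillus acidophilus — 5 left.
H2S −: all 5 remaining candidates are consistent.
Spores −: excludes Bacillus anthracis, Bacillus subtilis — 3 left.
Still consistent: Corynebacterium diphtheriae, Corynebacterium jeikeium, Nocardia asteroides.

3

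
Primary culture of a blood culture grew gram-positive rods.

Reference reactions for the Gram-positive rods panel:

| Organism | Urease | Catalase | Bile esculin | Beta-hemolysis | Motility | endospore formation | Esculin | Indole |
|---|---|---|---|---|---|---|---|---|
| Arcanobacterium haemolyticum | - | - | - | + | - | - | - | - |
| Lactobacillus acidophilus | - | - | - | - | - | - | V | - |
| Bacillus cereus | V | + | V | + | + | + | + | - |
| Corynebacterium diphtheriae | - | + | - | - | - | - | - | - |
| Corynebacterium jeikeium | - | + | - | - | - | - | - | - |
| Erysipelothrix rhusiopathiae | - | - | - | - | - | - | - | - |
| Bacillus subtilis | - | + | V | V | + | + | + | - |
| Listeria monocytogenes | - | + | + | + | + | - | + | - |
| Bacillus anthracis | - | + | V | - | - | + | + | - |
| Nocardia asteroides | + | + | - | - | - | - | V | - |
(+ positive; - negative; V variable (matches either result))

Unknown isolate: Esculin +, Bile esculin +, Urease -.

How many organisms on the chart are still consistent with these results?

4

Urease -: excludes Nocardia asteroides — 9 left.
Bile esculin +: excludes 5 organisms — 4 left.
Esculin +: all 4 remaining candidates are consistent.
Still consistent: Bacillus anthracis, Bacillus cereus, Bacillus subtilis, Listeria monocytogenes.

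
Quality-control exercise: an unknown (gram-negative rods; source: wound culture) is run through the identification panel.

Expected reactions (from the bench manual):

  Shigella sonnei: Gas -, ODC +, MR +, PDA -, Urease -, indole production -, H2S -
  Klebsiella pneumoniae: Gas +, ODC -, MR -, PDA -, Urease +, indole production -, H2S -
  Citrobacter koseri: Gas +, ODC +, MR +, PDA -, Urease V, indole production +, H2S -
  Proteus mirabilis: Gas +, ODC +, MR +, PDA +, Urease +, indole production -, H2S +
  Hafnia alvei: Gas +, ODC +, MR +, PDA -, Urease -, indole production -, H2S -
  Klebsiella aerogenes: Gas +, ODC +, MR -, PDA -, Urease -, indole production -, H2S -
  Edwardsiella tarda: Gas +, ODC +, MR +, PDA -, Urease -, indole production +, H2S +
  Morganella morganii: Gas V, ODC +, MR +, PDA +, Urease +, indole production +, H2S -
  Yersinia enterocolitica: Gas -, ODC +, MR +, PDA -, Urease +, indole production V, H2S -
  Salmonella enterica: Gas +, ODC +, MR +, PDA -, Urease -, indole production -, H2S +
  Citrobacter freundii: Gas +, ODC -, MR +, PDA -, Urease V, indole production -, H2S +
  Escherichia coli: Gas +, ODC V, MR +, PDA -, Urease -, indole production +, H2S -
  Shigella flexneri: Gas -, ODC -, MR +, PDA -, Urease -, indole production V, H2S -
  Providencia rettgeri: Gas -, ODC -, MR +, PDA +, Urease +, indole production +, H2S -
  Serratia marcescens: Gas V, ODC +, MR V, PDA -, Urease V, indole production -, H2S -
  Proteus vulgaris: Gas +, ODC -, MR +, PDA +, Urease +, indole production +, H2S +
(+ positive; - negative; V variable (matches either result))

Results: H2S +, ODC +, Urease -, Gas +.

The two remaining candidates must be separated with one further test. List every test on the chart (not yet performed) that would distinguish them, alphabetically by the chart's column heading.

indole production

Gas +: excludes Shigella sonnei, Yersinia enterocolitica, Shigella flexneri, Providencia rettgeri — 12 left.
H2S +: excludes 7 organisms — 5 left.
ODC +: excludes Citrobacter freundii, Proteus vulgaris — 3 left.
Urease -: excludes Proteus mirabilis — 2 left.
Two candidates remain: Edwardsiella tarda and Salmonella enterica.
  MR: + vs + — same for both, does not separate.
  PDA: - vs - — same for both, does not separate.
  indole production: Edwardsiella tarda +, Salmonella enterica - — discriminates.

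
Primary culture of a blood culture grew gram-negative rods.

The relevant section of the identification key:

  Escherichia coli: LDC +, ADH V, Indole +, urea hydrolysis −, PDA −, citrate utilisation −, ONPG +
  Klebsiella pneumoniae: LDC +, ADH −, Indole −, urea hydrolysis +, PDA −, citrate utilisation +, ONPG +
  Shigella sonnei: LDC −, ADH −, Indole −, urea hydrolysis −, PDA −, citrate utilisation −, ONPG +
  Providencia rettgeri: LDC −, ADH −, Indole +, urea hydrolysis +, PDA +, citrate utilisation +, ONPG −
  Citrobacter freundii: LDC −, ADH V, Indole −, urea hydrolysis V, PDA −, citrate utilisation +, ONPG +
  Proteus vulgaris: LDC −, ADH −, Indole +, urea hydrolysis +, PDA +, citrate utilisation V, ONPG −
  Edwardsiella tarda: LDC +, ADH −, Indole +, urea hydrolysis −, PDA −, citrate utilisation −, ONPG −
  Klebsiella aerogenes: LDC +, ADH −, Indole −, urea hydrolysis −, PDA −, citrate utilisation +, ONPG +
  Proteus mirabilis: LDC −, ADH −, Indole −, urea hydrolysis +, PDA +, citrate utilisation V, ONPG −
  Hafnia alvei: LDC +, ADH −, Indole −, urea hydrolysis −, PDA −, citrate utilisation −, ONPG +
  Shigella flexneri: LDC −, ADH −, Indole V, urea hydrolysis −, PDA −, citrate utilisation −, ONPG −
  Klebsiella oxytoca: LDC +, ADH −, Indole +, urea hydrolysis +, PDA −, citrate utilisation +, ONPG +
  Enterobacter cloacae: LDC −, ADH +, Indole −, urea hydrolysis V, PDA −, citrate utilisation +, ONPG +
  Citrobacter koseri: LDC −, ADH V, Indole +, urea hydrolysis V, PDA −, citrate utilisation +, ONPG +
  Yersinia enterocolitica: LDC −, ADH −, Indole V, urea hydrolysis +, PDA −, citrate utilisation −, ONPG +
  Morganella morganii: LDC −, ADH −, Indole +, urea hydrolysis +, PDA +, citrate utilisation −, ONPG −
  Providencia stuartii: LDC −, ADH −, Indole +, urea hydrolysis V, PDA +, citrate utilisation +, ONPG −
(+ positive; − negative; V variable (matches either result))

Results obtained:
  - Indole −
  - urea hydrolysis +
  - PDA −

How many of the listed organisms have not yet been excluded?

Indole −: excludes 8 organisms — 9 left.
PDA −: excludes Proteus mirabilis — 8 left.
urea hydrolysis +: excludes Shigella sonnei, Klebsiella aerogenes, Hafnia alvei, Shigella flexneri — 4 left.
Still consistent: Citrobacter freundii, Enterobacter cloacae, Klebsiella pneumoniae, Yersinia enterocolitica.

4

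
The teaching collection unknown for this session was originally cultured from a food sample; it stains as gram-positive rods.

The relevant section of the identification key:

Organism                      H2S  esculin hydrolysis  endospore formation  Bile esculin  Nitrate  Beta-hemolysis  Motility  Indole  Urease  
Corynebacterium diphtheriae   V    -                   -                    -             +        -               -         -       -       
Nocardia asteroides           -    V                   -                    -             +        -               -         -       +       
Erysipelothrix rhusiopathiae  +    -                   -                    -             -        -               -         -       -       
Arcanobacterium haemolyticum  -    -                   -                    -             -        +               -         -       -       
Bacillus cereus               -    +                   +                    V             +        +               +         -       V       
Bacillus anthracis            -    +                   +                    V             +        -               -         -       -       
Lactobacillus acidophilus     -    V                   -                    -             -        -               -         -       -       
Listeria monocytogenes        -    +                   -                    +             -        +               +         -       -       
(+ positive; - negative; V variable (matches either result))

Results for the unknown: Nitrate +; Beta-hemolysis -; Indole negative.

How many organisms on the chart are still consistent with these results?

3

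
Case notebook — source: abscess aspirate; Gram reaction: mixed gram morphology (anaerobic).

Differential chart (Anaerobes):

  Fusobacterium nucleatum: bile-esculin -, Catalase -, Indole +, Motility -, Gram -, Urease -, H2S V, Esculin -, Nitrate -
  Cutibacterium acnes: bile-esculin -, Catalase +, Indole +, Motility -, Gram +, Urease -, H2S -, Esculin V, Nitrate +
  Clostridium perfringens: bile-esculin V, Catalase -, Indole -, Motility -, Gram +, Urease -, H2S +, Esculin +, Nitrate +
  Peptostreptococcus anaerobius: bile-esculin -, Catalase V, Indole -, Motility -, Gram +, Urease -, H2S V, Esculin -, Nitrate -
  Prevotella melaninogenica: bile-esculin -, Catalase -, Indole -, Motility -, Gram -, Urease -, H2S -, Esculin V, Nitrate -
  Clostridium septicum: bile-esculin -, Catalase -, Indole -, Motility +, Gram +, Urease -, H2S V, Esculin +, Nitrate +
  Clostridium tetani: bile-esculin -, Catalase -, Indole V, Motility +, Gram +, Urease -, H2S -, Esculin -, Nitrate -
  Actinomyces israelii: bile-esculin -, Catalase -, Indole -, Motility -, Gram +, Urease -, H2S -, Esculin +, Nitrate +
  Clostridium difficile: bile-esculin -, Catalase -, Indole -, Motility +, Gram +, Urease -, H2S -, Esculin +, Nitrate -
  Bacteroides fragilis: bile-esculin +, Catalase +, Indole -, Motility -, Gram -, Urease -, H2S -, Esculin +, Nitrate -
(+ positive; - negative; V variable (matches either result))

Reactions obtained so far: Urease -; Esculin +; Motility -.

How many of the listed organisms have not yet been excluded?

5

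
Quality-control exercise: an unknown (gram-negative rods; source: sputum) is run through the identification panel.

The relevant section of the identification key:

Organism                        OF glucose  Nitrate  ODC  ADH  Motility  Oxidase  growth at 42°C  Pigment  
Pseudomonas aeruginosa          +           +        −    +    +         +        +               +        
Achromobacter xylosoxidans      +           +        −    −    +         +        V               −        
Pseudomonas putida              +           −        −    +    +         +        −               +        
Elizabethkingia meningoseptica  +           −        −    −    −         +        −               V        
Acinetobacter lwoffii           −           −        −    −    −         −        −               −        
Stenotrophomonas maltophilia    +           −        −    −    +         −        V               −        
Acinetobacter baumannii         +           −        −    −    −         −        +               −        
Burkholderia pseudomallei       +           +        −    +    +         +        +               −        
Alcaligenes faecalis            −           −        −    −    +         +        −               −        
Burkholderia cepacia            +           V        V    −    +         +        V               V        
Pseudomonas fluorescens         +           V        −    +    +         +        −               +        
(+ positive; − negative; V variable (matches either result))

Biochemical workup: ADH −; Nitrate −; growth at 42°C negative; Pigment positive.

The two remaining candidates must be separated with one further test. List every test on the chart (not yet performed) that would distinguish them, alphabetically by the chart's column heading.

Motility

ADH −: excludes Pseudomonas aeruginosa, Pseudomonas putida, Burkholderia pseudomallei, Pseudomonas fluorescens — 7 left.
growth at 42°C −: excludes Acinetobacter baumannii — 6 left.
Nitrate −: excludes Achromobacter xylosoxidans — 5 left.
Pigment +: excludes Acinetobacter lwoffii, Stenotrophomonas maltophilia, Alcaligenes faecalis — 2 left.
Two candidates remain: Burkholderia cepacia and Elizabethkingia meningoseptica.
  OF glucose: + vs + — same for both, does not separate.
  ODC: V vs − — variable for at least one, does not separate.
  Motility: Burkholderia cepacia +, Elizabethkingia meningoseptica − — discriminates.
  Oxidase: + vs + — same for both, does not separate.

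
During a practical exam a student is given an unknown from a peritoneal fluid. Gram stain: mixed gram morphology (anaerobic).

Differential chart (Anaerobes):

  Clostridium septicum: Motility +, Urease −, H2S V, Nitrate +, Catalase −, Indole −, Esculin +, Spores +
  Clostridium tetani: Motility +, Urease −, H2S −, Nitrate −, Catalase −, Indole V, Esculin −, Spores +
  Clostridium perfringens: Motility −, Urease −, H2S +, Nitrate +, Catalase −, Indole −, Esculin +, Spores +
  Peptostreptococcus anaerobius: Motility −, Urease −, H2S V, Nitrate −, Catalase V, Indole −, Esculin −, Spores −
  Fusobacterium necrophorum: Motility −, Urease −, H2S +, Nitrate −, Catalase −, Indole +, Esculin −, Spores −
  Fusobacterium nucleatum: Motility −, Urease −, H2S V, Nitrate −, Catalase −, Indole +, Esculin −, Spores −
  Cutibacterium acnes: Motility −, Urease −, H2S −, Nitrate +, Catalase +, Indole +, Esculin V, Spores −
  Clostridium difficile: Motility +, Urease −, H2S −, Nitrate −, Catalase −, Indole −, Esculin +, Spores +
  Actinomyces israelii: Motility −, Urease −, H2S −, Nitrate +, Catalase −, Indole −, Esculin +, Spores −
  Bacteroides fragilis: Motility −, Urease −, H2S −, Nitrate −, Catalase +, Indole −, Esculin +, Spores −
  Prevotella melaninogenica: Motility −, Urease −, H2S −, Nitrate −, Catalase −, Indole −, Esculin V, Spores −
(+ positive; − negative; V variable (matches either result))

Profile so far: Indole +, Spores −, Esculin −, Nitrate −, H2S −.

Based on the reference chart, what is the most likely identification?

Fusobacterium nucleatum

Indole +: excludes 7 organisms — 4 left.
H2S −: excludes Fusobacterium necrophorum — 3 left.
Nitrate −: excludes Cutibacterium acnes — 2 left.
Esculin −: all 2 remaining candidates are consistent.
Spores −: excludes Clostridium tetani — 1 left.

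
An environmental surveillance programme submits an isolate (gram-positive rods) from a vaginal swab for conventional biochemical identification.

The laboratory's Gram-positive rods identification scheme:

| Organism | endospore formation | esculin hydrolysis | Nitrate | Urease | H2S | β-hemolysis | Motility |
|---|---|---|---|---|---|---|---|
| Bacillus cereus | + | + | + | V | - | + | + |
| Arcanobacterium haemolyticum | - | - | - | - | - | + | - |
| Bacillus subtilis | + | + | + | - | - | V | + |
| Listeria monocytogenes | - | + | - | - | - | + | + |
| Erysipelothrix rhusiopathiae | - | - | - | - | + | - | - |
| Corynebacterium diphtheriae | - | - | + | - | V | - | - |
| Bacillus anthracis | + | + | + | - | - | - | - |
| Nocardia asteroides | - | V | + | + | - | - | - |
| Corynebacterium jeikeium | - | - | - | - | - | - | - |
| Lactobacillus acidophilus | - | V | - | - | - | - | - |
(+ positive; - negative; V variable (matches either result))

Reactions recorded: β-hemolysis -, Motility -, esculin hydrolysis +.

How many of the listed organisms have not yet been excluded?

3

β-hemolysis -: excludes Bacillus cereus, Arcanobacterium haemolyticum, Listeria monocytogenes — 7 left.
esculin hydrolysis +: excludes Erysipelothrix rhusiopathiae, Corynebacterium diphtheriae, Corynebacterium jeikeium — 4 left.
Motility -: excludes Bacillus subtilis — 3 left.
Still consistent: Bacillus anthracis, Lactobacillus acidophilus, Nocardia asteroides.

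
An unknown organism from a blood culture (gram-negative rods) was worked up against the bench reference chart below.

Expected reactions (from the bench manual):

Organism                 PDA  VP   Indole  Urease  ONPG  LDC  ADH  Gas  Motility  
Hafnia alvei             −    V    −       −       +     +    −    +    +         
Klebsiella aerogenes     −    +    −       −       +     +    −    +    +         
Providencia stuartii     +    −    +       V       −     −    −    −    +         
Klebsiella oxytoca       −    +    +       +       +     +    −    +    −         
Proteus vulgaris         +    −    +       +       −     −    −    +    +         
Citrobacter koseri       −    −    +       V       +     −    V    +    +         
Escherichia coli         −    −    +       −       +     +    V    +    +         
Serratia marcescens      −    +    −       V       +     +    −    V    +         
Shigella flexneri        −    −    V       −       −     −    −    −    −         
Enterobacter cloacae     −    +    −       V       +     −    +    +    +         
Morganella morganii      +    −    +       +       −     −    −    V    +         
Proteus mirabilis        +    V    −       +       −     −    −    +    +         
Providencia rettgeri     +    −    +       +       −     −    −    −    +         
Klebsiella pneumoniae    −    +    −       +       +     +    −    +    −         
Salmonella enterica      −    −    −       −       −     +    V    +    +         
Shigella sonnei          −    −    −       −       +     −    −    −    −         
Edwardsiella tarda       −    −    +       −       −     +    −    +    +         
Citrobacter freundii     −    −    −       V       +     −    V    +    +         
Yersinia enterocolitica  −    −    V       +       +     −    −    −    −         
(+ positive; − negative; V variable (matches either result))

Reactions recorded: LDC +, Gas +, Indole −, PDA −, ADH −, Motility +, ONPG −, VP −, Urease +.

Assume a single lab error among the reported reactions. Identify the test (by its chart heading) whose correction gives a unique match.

Urease

As reported, no row in the chart matches all 9 reactions.
Reversing PDA → still no organism matches.
Reversing Urease (to −) → unique match: Salmonella enterica.
Reversing ONPG → still no organism matches.
Reversing LDC → still no organism matches.
Reversing Indole → still no organism matches.
Reversing Motility → still no organism matches.
Reversing ADH → still no organism matches.
Reversing Gas → still no organism matches.
Reversing VP → still no organism matches.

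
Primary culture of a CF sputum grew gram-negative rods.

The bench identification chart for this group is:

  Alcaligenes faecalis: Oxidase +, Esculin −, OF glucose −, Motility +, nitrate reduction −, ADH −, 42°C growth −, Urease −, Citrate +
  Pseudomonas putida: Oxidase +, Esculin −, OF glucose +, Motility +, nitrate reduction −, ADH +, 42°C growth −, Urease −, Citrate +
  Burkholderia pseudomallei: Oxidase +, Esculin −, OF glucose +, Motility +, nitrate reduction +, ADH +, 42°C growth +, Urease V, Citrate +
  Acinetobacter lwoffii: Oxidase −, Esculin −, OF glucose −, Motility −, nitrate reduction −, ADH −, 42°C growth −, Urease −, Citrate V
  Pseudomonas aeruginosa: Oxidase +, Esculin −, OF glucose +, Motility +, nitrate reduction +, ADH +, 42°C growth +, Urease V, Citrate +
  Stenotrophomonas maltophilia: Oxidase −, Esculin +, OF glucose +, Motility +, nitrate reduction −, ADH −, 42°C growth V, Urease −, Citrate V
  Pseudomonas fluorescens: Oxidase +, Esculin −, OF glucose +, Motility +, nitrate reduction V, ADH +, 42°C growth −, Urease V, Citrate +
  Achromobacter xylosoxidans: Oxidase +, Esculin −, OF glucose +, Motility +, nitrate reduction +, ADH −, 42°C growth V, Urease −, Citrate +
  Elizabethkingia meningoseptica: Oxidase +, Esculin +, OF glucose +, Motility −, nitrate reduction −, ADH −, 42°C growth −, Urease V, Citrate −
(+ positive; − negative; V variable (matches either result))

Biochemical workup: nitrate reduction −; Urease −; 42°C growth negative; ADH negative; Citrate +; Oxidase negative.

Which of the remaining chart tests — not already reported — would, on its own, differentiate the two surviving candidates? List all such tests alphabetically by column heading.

Esculin, Motility, OF glucose

Citrate +: excludes Elizabethkingia meningoseptica — 8 left.
ADH −: excludes Pseudomonas putida, Burkholderia pseudomallei, Pseudomonas aeruginosa, Pseudomonas fluorescens — 4 left.
42°C growth −: all 4 remaining candidates are consistent.
nitrate reduction −: excludes Achromobacter xylosoxidans — 3 left.
Urease −: all 3 remaining candidates are consistent.
Oxidase −: excludes Alcaligenes faecalis — 2 left.
Two candidates remain: Acinetobacter lwoffii and Stenotrophomonas maltophilia.
  Esculin: Acinetobacter lwoffii −, Stenotrophomonas maltophilia + — discriminates.
  OF glucose: Acinetobacter lwoffii −, Stenotrophomonas maltophilia + — discriminates.
  Motility: Acinetobacter lwoffii −, Stenotrophomonas maltophilia + — discriminates.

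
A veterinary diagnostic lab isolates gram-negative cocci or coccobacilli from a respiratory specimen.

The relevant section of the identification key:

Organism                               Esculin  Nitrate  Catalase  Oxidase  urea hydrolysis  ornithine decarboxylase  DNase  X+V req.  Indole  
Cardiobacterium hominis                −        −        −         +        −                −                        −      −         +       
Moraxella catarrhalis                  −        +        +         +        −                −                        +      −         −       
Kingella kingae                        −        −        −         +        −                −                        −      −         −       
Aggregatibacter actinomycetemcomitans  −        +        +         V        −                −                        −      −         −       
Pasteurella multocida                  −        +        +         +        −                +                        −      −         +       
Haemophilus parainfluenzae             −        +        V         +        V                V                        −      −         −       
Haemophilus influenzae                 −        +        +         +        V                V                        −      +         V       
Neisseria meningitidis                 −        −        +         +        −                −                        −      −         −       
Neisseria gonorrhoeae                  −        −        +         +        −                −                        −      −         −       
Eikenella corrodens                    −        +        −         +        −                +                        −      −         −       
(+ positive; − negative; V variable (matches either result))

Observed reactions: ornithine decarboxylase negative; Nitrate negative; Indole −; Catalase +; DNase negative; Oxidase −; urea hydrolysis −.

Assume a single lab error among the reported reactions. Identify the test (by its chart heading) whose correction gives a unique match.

Nitrate

As reported, no row in the chart matches all 7 reactions.
Reversing ornithine decarboxylase → still no organism matches.
Reversing Nitrate (to +) → unique match: Aggregatibacter actinomycetemcomitans.
Reversing DNase → still no organism matches.
Reversing Oxidase → 2 organisms match (not unique).
Reversing urea hydrolysis → still no organism matches.
Reversing Indole → still no organism matches.
Reversing Catalase → still no organism matches.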